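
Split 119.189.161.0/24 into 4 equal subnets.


New prefix = 24 + 2 = 26
Each subnet has 64 addresses
  119.189.161.0/26
  119.189.161.64/26
  119.189.161.128/26
  119.189.161.192/26
Subnets: 119.189.161.0/26, 119.189.161.64/26, 119.189.161.128/26, 119.189.161.192/26


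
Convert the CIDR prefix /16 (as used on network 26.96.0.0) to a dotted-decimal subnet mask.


/16 means 16 network bits, 16 host bits
Binary: 11111111111111110000000000000000
Mask: 255.255.0.0


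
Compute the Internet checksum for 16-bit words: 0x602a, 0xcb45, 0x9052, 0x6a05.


Sum all words (with carry folding):
+ 0x602a = 0x602a
+ 0xcb45 = 0x2b70
+ 0x9052 = 0xbbc2
+ 0x6a05 = 0x25c8
One's complement: ~0x25c8
Checksum = 0xda37


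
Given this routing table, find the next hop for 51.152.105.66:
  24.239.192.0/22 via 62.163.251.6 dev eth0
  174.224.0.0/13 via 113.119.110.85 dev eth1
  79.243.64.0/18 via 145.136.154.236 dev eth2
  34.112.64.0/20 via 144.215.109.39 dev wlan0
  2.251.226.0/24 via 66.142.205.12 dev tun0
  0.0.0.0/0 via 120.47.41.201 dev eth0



Longest prefix match for 51.152.105.66:
  /22 24.239.192.0: no
  /13 174.224.0.0: no
  /18 79.243.64.0: no
  /20 34.112.64.0: no
  /24 2.251.226.0: no
  /0 0.0.0.0: MATCH
Selected: next-hop 120.47.41.201 via eth0 (matched /0)


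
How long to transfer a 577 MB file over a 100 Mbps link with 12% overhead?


Effective throughput = 100 * (1 - 12/100) = 88 Mbps
File size in Mb = 577 * 8 = 4616 Mb
Time = 4616 / 88
Time = 52.4545 seconds


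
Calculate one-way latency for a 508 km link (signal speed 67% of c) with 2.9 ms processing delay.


Speed = 0.67 * 3e5 km/s = 201000 km/s
Propagation delay = 508 / 201000 = 0.0025 s = 2.5274 ms
Processing delay = 2.9 ms
Total one-way latency = 5.4274 ms


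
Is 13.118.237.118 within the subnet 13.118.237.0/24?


Subnet network: 13.118.237.0
Test IP AND mask: 13.118.237.0
Yes, 13.118.237.118 is in 13.118.237.0/24


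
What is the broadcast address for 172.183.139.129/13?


Network: 172.176.0.0/13
Host bits = 19
Set all host bits to 1:
Broadcast: 172.183.255.255


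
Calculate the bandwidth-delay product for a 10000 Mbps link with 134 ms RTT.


BDP = bandwidth * RTT
= 10000 Mbps * 134 ms
= 10000 * 1e6 * 134 / 1000 bits
= 1340000000 bits
= 167500000 bytes
= 163574.2188 KB
BDP = 1340000000 bits (167500000 bytes)


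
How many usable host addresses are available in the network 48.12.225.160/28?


Host bits = 32 - 28 = 4
Total addresses = 2^4 = 16
Usable = total - 2 (network and broadcast)
Usable hosts: 14


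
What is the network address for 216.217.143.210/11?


IP:   11011000.11011001.10001111.11010010
Mask: 11111111.11100000.00000000.00000000
AND operation:
Net:  11011000.11000000.00000000.00000000
Network: 216.192.0.0/11


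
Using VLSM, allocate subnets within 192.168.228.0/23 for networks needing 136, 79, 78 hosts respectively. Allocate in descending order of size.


136 hosts -> /24 (254 usable): 192.168.228.0/24
79 hosts -> /25 (126 usable): 192.168.229.0/25
78 hosts -> /25 (126 usable): 192.168.229.128/25
Allocation: 192.168.228.0/24 (136 hosts, 254 usable); 192.168.229.0/25 (79 hosts, 126 usable); 192.168.229.128/25 (78 hosts, 126 usable)


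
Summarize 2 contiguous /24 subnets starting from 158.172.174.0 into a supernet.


Original prefix: /24
Number of subnets: 2 = 2^1
New prefix = 24 - 1 = 23
Supernet: 158.172.174.0/23


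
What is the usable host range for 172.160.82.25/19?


Network: 172.160.64.0
Broadcast: 172.160.95.255
First usable = network + 1
Last usable = broadcast - 1
Range: 172.160.64.1 to 172.160.95.254


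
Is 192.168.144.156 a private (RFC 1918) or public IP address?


RFC 1918 private ranges:
  10.0.0.0/8 (10.0.0.0 - 10.255.255.255)
  172.16.0.0/12 (172.16.0.0 - 172.31.255.255)
  192.168.0.0/16 (192.168.0.0 - 192.168.255.255)
Private (in 192.168.0.0/16)


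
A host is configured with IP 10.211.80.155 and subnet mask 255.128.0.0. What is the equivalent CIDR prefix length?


Binary: 11111111.10000000.00000000.00000000
Count leading 1s
Prefix: /9


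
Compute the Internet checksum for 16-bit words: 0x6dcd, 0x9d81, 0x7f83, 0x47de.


Sum all words (with carry folding):
+ 0x6dcd = 0x6dcd
+ 0x9d81 = 0x0b4f
+ 0x7f83 = 0x8ad2
+ 0x47de = 0xd2b0
One's complement: ~0xd2b0
Checksum = 0x2d4f


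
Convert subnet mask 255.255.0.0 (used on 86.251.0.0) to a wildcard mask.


Subnet mask: 255.255.0.0
Wildcard = 255.255.255.255 - subnet mask
255 - 255 = 0
255 - 255 = 0
255 - 0 = 255
255 - 0 = 255
Wildcard: 0.0.255.255


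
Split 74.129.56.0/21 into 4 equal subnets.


New prefix = 21 + 2 = 23
Each subnet has 512 addresses
  74.129.56.0/23
  74.129.58.0/23
  74.129.60.0/23
  74.129.62.0/23
Subnets: 74.129.56.0/23, 74.129.58.0/23, 74.129.60.0/23, 74.129.62.0/23


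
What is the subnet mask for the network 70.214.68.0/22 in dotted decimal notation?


/22 means 22 network bits, 10 host bits
Binary: 11111111111111111111110000000000
Mask: 255.255.252.0


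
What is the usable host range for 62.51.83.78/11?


Network: 62.32.0.0
Broadcast: 62.63.255.255
First usable = network + 1
Last usable = broadcast - 1
Range: 62.32.0.1 to 62.63.255.254


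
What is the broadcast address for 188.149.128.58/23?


Network: 188.149.128.0/23
Host bits = 9
Set all host bits to 1:
Broadcast: 188.149.129.255


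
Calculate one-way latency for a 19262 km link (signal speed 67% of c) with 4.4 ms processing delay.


Speed = 0.67 * 3e5 km/s = 201000 km/s
Propagation delay = 19262 / 201000 = 0.0958 s = 95.8308 ms
Processing delay = 4.4 ms
Total one-way latency = 100.2308 ms


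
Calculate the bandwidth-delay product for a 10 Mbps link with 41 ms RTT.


BDP = bandwidth * RTT
= 10 Mbps * 41 ms
= 10 * 1e6 * 41 / 1000 bits
= 410000 bits
= 51250 bytes
= 50.0488 KB
BDP = 410000 bits (51250 bytes)


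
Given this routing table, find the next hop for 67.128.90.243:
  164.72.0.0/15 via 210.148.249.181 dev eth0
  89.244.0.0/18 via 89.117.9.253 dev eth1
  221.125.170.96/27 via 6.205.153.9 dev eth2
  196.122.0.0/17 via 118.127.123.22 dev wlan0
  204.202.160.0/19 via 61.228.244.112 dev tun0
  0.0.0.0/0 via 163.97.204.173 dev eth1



Longest prefix match for 67.128.90.243:
  /15 164.72.0.0: no
  /18 89.244.0.0: no
  /27 221.125.170.96: no
  /17 196.122.0.0: no
  /19 204.202.160.0: no
  /0 0.0.0.0: MATCH
Selected: next-hop 163.97.204.173 via eth1 (matched /0)


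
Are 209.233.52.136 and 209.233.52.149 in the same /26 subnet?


Mask: 255.255.255.192
209.233.52.136 AND mask = 209.233.52.128
209.233.52.149 AND mask = 209.233.52.128
Yes, same subnet (209.233.52.128)


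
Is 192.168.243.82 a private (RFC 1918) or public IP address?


RFC 1918 private ranges:
  10.0.0.0/8 (10.0.0.0 - 10.255.255.255)
  172.16.0.0/12 (172.16.0.0 - 172.31.255.255)
  192.168.0.0/16 (192.168.0.0 - 192.168.255.255)
Private (in 192.168.0.0/16)


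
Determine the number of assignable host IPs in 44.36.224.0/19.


Host bits = 32 - 19 = 13
Total addresses = 2^13 = 8192
Usable = total - 2 (network and broadcast)
Usable hosts: 8190


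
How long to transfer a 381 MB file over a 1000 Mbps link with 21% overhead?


Effective throughput = 1000 * (1 - 21/100) = 790 Mbps
File size in Mb = 381 * 8 = 3048 Mb
Time = 3048 / 790
Time = 3.8582 seconds


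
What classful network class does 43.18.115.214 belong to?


First octet: 43
Binary: 00101011
0xxxxxxx -> Class A (1-126)
Class A, default mask 255.0.0.0 (/8)


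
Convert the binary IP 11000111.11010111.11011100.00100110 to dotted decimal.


11000111 = 199
11010111 = 215
11011100 = 220
00100110 = 38
IP: 199.215.220.38


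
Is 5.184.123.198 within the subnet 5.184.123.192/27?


Subnet network: 5.184.123.192
Test IP AND mask: 5.184.123.192
Yes, 5.184.123.198 is in 5.184.123.192/27


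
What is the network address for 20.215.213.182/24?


IP:   00010100.11010111.11010101.10110110
Mask: 11111111.11111111.11111111.00000000
AND operation:
Net:  00010100.11010111.11010101.00000000
Network: 20.215.213.0/24


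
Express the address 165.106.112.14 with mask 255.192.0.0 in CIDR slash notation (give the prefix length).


Binary: 11111111.11000000.00000000.00000000
Count leading 1s
Prefix: /10


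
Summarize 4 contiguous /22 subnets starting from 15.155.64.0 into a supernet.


Original prefix: /22
Number of subnets: 4 = 2^2
New prefix = 22 - 2 = 20
Supernet: 15.155.64.0/20


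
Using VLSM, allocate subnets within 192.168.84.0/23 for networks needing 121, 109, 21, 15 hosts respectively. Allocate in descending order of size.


121 hosts -> /25 (126 usable): 192.168.84.0/25
109 hosts -> /25 (126 usable): 192.168.84.128/25
21 hosts -> /27 (30 usable): 192.168.85.0/27
15 hosts -> /27 (30 usable): 192.168.85.32/27
Allocation: 192.168.84.0/25 (121 hosts, 126 usable); 192.168.84.128/25 (109 hosts, 126 usable); 192.168.85.0/27 (21 hosts, 30 usable); 192.168.85.32/27 (15 hosts, 30 usable)


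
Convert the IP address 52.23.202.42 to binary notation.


52 = 00110100
23 = 00010111
202 = 11001010
42 = 00101010
Binary: 00110100.00010111.11001010.00101010


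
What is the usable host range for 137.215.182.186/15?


Network: 137.214.0.0
Broadcast: 137.215.255.255
First usable = network + 1
Last usable = broadcast - 1
Range: 137.214.0.1 to 137.215.255.254


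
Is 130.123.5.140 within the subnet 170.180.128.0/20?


Subnet network: 170.180.128.0
Test IP AND mask: 130.123.0.0
No, 130.123.5.140 is not in 170.180.128.0/20


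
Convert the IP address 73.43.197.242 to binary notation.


73 = 01001001
43 = 00101011
197 = 11000101
242 = 11110010
Binary: 01001001.00101011.11000101.11110010


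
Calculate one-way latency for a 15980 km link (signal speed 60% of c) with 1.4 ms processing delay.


Speed = 0.6 * 3e5 km/s = 180000 km/s
Propagation delay = 15980 / 180000 = 0.0888 s = 88.7778 ms
Processing delay = 1.4 ms
Total one-way latency = 90.1778 ms


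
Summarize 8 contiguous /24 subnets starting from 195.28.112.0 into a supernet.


Original prefix: /24
Number of subnets: 8 = 2^3
New prefix = 24 - 3 = 21
Supernet: 195.28.112.0/21


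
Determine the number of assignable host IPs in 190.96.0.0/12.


Host bits = 32 - 12 = 20
Total addresses = 2^20 = 1048576
Usable = total - 2 (network and broadcast)
Usable hosts: 1048574


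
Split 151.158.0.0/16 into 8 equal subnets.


New prefix = 16 + 3 = 19
Each subnet has 8192 addresses
  151.158.0.0/19
  151.158.32.0/19
  151.158.64.0/19
  151.158.96.0/19
  151.158.128.0/19
  151.158.160.0/19
  151.158.192.0/19
  151.158.224.0/19
Subnets: 151.158.0.0/19, 151.158.32.0/19, 151.158.64.0/19, 151.158.96.0/19, 151.158.128.0/19, 151.158.160.0/19, 151.158.192.0/19, 151.158.224.0/19


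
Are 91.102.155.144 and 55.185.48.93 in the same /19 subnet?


Mask: 255.255.224.0
91.102.155.144 AND mask = 91.102.128.0
55.185.48.93 AND mask = 55.185.32.0
No, different subnets (91.102.128.0 vs 55.185.32.0)


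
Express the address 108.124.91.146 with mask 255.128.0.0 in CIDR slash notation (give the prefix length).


Binary: 11111111.10000000.00000000.00000000
Count leading 1s
Prefix: /9


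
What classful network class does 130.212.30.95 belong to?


First octet: 130
Binary: 10000010
10xxxxxx -> Class B (128-191)
Class B, default mask 255.255.0.0 (/16)


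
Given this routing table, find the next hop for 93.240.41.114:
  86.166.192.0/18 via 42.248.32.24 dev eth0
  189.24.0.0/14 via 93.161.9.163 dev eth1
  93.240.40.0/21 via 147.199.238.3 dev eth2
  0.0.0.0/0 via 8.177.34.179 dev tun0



Longest prefix match for 93.240.41.114:
  /18 86.166.192.0: no
  /14 189.24.0.0: no
  /21 93.240.40.0: MATCH
  /0 0.0.0.0: MATCH
Selected: next-hop 147.199.238.3 via eth2 (matched /21)


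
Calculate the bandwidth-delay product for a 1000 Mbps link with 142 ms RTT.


BDP = bandwidth * RTT
= 1000 Mbps * 142 ms
= 1000 * 1e6 * 142 / 1000 bits
= 142000000 bits
= 17750000 bytes
= 17333.9844 KB
BDP = 142000000 bits (17750000 bytes)


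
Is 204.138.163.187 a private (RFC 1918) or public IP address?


RFC 1918 private ranges:
  10.0.0.0/8 (10.0.0.0 - 10.255.255.255)
  172.16.0.0/12 (172.16.0.0 - 172.31.255.255)
  192.168.0.0/16 (192.168.0.0 - 192.168.255.255)
Public (not in any RFC 1918 range)


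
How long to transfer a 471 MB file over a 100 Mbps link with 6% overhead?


Effective throughput = 100 * (1 - 6/100) = 94 Mbps
File size in Mb = 471 * 8 = 3768 Mb
Time = 3768 / 94
Time = 40.0851 seconds


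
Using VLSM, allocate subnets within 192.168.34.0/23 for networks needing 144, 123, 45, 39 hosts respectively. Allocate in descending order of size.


144 hosts -> /24 (254 usable): 192.168.34.0/24
123 hosts -> /25 (126 usable): 192.168.35.0/25
45 hosts -> /26 (62 usable): 192.168.35.128/26
39 hosts -> /26 (62 usable): 192.168.35.192/26
Allocation: 192.168.34.0/24 (144 hosts, 254 usable); 192.168.35.0/25 (123 hosts, 126 usable); 192.168.35.128/26 (45 hosts, 62 usable); 192.168.35.192/26 (39 hosts, 62 usable)


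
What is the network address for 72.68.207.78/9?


IP:   01001000.01000100.11001111.01001110
Mask: 11111111.10000000.00000000.00000000
AND operation:
Net:  01001000.00000000.00000000.00000000
Network: 72.0.0.0/9


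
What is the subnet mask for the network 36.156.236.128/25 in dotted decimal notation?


/25 means 25 network bits, 7 host bits
Binary: 11111111111111111111111110000000
Mask: 255.255.255.128


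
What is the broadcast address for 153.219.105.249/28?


Network: 153.219.105.240/28
Host bits = 4
Set all host bits to 1:
Broadcast: 153.219.105.255


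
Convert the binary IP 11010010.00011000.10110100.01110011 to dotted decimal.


11010010 = 210
00011000 = 24
10110100 = 180
01110011 = 115
IP: 210.24.180.115


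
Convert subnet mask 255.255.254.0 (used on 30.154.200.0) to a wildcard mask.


Subnet mask: 255.255.254.0
Wildcard = 255.255.255.255 - subnet mask
255 - 255 = 0
255 - 255 = 0
255 - 254 = 1
255 - 0 = 255
Wildcard: 0.0.1.255


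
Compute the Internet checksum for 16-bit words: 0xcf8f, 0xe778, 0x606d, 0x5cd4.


Sum all words (with carry folding):
+ 0xcf8f = 0xcf8f
+ 0xe778 = 0xb708
+ 0x606d = 0x1776
+ 0x5cd4 = 0x744a
One's complement: ~0x744a
Checksum = 0x8bb5


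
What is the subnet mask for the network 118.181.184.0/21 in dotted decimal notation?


/21 means 21 network bits, 11 host bits
Binary: 11111111111111111111100000000000
Mask: 255.255.248.0


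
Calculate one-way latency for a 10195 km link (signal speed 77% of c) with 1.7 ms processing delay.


Speed = 0.77 * 3e5 km/s = 231000 km/s
Propagation delay = 10195 / 231000 = 0.0441 s = 44.1342 ms
Processing delay = 1.7 ms
Total one-way latency = 45.8342 ms


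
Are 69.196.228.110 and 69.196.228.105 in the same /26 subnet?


Mask: 255.255.255.192
69.196.228.110 AND mask = 69.196.228.64
69.196.228.105 AND mask = 69.196.228.64
Yes, same subnet (69.196.228.64)


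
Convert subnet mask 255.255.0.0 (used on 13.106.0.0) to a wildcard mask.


Subnet mask: 255.255.0.0
Wildcard = 255.255.255.255 - subnet mask
255 - 255 = 0
255 - 255 = 0
255 - 0 = 255
255 - 0 = 255
Wildcard: 0.0.255.255


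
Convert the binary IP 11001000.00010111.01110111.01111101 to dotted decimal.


11001000 = 200
00010111 = 23
01110111 = 119
01111101 = 125
IP: 200.23.119.125


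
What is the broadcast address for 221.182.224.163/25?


Network: 221.182.224.128/25
Host bits = 7
Set all host bits to 1:
Broadcast: 221.182.224.255


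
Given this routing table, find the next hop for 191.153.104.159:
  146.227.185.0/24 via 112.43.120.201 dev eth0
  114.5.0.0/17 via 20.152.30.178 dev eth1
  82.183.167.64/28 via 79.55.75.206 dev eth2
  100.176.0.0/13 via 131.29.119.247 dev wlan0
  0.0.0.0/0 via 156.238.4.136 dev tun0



Longest prefix match for 191.153.104.159:
  /24 146.227.185.0: no
  /17 114.5.0.0: no
  /28 82.183.167.64: no
  /13 100.176.0.0: no
  /0 0.0.0.0: MATCH
Selected: next-hop 156.238.4.136 via tun0 (matched /0)


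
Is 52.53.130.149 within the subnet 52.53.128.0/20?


Subnet network: 52.53.128.0
Test IP AND mask: 52.53.128.0
Yes, 52.53.130.149 is in 52.53.128.0/20


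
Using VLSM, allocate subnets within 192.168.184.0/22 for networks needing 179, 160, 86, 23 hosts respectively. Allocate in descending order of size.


179 hosts -> /24 (254 usable): 192.168.184.0/24
160 hosts -> /24 (254 usable): 192.168.185.0/24
86 hosts -> /25 (126 usable): 192.168.186.0/25
23 hosts -> /27 (30 usable): 192.168.186.128/27
Allocation: 192.168.184.0/24 (179 hosts, 254 usable); 192.168.185.0/24 (160 hosts, 254 usable); 192.168.186.0/25 (86 hosts, 126 usable); 192.168.186.128/27 (23 hosts, 30 usable)


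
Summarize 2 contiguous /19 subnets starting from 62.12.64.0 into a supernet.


Original prefix: /19
Number of subnets: 2 = 2^1
New prefix = 19 - 1 = 18
Supernet: 62.12.64.0/18


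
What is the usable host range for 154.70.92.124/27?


Network: 154.70.92.96
Broadcast: 154.70.92.127
First usable = network + 1
Last usable = broadcast - 1
Range: 154.70.92.97 to 154.70.92.126


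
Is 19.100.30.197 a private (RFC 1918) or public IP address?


RFC 1918 private ranges:
  10.0.0.0/8 (10.0.0.0 - 10.255.255.255)
  172.16.0.0/12 (172.16.0.0 - 172.31.255.255)
  192.168.0.0/16 (192.168.0.0 - 192.168.255.255)
Public (not in any RFC 1918 range)


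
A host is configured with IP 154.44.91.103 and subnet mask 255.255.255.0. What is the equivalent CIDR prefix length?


Binary: 11111111.11111111.11111111.00000000
Count leading 1s
Prefix: /24


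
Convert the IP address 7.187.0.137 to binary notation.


7 = 00000111
187 = 10111011
0 = 00000000
137 = 10001001
Binary: 00000111.10111011.00000000.10001001


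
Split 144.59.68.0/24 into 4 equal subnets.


New prefix = 24 + 2 = 26
Each subnet has 64 addresses
  144.59.68.0/26
  144.59.68.64/26
  144.59.68.128/26
  144.59.68.192/26
Subnets: 144.59.68.0/26, 144.59.68.64/26, 144.59.68.128/26, 144.59.68.192/26


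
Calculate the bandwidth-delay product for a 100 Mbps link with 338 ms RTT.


BDP = bandwidth * RTT
= 100 Mbps * 338 ms
= 100 * 1e6 * 338 / 1000 bits
= 33800000 bits
= 4225000 bytes
= 4125.9766 KB
BDP = 33800000 bits (4225000 bytes)


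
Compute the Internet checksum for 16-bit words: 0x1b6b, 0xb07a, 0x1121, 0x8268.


Sum all words (with carry folding):
+ 0x1b6b = 0x1b6b
+ 0xb07a = 0xcbe5
+ 0x1121 = 0xdd06
+ 0x8268 = 0x5f6f
One's complement: ~0x5f6f
Checksum = 0xa090


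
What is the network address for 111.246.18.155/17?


IP:   01101111.11110110.00010010.10011011
Mask: 11111111.11111111.10000000.00000000
AND operation:
Net:  01101111.11110110.00000000.00000000
Network: 111.246.0.0/17


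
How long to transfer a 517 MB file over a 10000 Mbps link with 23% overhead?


Effective throughput = 10000 * (1 - 23/100) = 7700 Mbps
File size in Mb = 517 * 8 = 4136 Mb
Time = 4136 / 7700
Time = 0.5371 seconds


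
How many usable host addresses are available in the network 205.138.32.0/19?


Host bits = 32 - 19 = 13
Total addresses = 2^13 = 8192
Usable = total - 2 (network and broadcast)
Usable hosts: 8190


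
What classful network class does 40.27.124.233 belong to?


First octet: 40
Binary: 00101000
0xxxxxxx -> Class A (1-126)
Class A, default mask 255.0.0.0 (/8)


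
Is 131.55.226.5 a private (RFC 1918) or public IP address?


RFC 1918 private ranges:
  10.0.0.0/8 (10.0.0.0 - 10.255.255.255)
  172.16.0.0/12 (172.16.0.0 - 172.31.255.255)
  192.168.0.0/16 (192.168.0.0 - 192.168.255.255)
Public (not in any RFC 1918 range)


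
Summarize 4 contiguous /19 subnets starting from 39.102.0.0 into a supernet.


Original prefix: /19
Number of subnets: 4 = 2^2
New prefix = 19 - 2 = 17
Supernet: 39.102.0.0/17


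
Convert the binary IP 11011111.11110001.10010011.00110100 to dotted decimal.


11011111 = 223
11110001 = 241
10010011 = 147
00110100 = 52
IP: 223.241.147.52


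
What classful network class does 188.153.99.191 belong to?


First octet: 188
Binary: 10111100
10xxxxxx -> Class B (128-191)
Class B, default mask 255.255.0.0 (/16)


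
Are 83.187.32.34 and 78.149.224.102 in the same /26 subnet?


Mask: 255.255.255.192
83.187.32.34 AND mask = 83.187.32.0
78.149.224.102 AND mask = 78.149.224.64
No, different subnets (83.187.32.0 vs 78.149.224.64)


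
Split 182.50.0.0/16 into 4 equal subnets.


New prefix = 16 + 2 = 18
Each subnet has 16384 addresses
  182.50.0.0/18
  182.50.64.0/18
  182.50.128.0/18
  182.50.192.0/18
Subnets: 182.50.0.0/18, 182.50.64.0/18, 182.50.128.0/18, 182.50.192.0/18


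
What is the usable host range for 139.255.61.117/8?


Network: 139.0.0.0
Broadcast: 139.255.255.255
First usable = network + 1
Last usable = broadcast - 1
Range: 139.0.0.1 to 139.255.255.254


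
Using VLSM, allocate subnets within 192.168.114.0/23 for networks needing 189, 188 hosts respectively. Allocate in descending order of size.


189 hosts -> /24 (254 usable): 192.168.114.0/24
188 hosts -> /24 (254 usable): 192.168.115.0/24
Allocation: 192.168.114.0/24 (189 hosts, 254 usable); 192.168.115.0/24 (188 hosts, 254 usable)


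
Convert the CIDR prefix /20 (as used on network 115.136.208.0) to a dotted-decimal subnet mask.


/20 means 20 network bits, 12 host bits
Binary: 11111111111111111111000000000000
Mask: 255.255.240.0


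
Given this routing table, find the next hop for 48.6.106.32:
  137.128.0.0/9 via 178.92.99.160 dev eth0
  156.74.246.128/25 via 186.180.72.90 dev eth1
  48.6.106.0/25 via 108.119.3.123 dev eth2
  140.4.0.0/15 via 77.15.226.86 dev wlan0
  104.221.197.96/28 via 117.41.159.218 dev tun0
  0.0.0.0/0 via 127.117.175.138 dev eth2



Longest prefix match for 48.6.106.32:
  /9 137.128.0.0: no
  /25 156.74.246.128: no
  /25 48.6.106.0: MATCH
  /15 140.4.0.0: no
  /28 104.221.197.96: no
  /0 0.0.0.0: MATCH
Selected: next-hop 108.119.3.123 via eth2 (matched /25)


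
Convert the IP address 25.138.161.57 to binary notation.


25 = 00011001
138 = 10001010
161 = 10100001
57 = 00111001
Binary: 00011001.10001010.10100001.00111001


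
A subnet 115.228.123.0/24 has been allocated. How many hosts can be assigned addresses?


Host bits = 32 - 24 = 8
Total addresses = 2^8 = 256
Usable = total - 2 (network and broadcast)
Usable hosts: 254


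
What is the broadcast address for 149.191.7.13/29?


Network: 149.191.7.8/29
Host bits = 3
Set all host bits to 1:
Broadcast: 149.191.7.15


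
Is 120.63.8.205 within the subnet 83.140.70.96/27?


Subnet network: 83.140.70.96
Test IP AND mask: 120.63.8.192
No, 120.63.8.205 is not in 83.140.70.96/27


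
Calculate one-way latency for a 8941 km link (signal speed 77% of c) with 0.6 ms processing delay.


Speed = 0.77 * 3e5 km/s = 231000 km/s
Propagation delay = 8941 / 231000 = 0.0387 s = 38.7056 ms
Processing delay = 0.6 ms
Total one-way latency = 39.3056 ms


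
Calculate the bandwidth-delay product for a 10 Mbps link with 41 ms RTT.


BDP = bandwidth * RTT
= 10 Mbps * 41 ms
= 10 * 1e6 * 41 / 1000 bits
= 410000 bits
= 51250 bytes
= 50.0488 KB
BDP = 410000 bits (51250 bytes)


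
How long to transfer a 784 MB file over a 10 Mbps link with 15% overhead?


Effective throughput = 10 * (1 - 15/100) = 8.5 Mbps
File size in Mb = 784 * 8 = 6272 Mb
Time = 6272 / 8.5
Time = 737.8824 seconds


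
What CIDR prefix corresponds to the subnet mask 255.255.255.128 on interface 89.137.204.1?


Binary: 11111111.11111111.11111111.10000000
Count leading 1s
Prefix: /25


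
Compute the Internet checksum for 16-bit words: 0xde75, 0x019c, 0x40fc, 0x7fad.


Sum all words (with carry folding):
+ 0xde75 = 0xde75
+ 0x019c = 0xe011
+ 0x40fc = 0x210e
+ 0x7fad = 0xa0bb
One's complement: ~0xa0bb
Checksum = 0x5f44


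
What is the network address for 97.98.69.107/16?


IP:   01100001.01100010.01000101.01101011
Mask: 11111111.11111111.00000000.00000000
AND operation:
Net:  01100001.01100010.00000000.00000000
Network: 97.98.0.0/16


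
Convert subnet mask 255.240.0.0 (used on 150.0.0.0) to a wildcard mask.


Subnet mask: 255.240.0.0
Wildcard = 255.255.255.255 - subnet mask
255 - 255 = 0
255 - 240 = 15
255 - 0 = 255
255 - 0 = 255
Wildcard: 0.15.255.255


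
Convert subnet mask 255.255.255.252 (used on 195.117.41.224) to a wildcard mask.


Subnet mask: 255.255.255.252
Wildcard = 255.255.255.255 - subnet mask
255 - 255 = 0
255 - 255 = 0
255 - 255 = 0
255 - 252 = 3
Wildcard: 0.0.0.3


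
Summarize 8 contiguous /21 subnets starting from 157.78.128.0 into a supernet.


Original prefix: /21
Number of subnets: 8 = 2^3
New prefix = 21 - 3 = 18
Supernet: 157.78.128.0/18


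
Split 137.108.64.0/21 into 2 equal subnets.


New prefix = 21 + 1 = 22
Each subnet has 1024 addresses
  137.108.64.0/22
  137.108.68.0/22
Subnets: 137.108.64.0/22, 137.108.68.0/22


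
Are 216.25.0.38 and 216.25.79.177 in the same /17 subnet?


Mask: 255.255.128.0
216.25.0.38 AND mask = 216.25.0.0
216.25.79.177 AND mask = 216.25.0.0
Yes, same subnet (216.25.0.0)


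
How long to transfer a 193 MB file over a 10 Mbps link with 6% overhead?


Effective throughput = 10 * (1 - 6/100) = 9.4 Mbps
File size in Mb = 193 * 8 = 1544 Mb
Time = 1544 / 9.4
Time = 164.2553 seconds


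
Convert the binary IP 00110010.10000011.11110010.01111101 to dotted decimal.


00110010 = 50
10000011 = 131
11110010 = 242
01111101 = 125
IP: 50.131.242.125


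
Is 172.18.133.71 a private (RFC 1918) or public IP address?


RFC 1918 private ranges:
  10.0.0.0/8 (10.0.0.0 - 10.255.255.255)
  172.16.0.0/12 (172.16.0.0 - 172.31.255.255)
  192.168.0.0/16 (192.168.0.0 - 192.168.255.255)
Private (in 172.16.0.0/12)


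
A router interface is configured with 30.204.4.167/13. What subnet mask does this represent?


/13 means 13 network bits, 19 host bits
Binary: 11111111111110000000000000000000
Mask: 255.248.0.0


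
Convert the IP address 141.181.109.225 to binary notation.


141 = 10001101
181 = 10110101
109 = 01101101
225 = 11100001
Binary: 10001101.10110101.01101101.11100001


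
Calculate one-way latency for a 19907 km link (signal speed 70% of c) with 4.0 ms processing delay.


Speed = 0.7 * 3e5 km/s = 210000 km/s
Propagation delay = 19907 / 210000 = 0.0948 s = 94.7952 ms
Processing delay = 4.0 ms
Total one-way latency = 98.7952 ms


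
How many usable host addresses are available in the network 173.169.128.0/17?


Host bits = 32 - 17 = 15
Total addresses = 2^15 = 32768
Usable = total - 2 (network and broadcast)
Usable hosts: 32766


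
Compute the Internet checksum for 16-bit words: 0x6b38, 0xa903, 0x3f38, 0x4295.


Sum all words (with carry folding):
+ 0x6b38 = 0x6b38
+ 0xa903 = 0x143c
+ 0x3f38 = 0x5374
+ 0x4295 = 0x9609
One's complement: ~0x9609
Checksum = 0x69f6


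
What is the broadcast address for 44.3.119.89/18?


Network: 44.3.64.0/18
Host bits = 14
Set all host bits to 1:
Broadcast: 44.3.127.255


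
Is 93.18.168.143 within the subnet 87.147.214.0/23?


Subnet network: 87.147.214.0
Test IP AND mask: 93.18.168.0
No, 93.18.168.143 is not in 87.147.214.0/23


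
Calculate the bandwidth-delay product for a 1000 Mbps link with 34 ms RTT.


BDP = bandwidth * RTT
= 1000 Mbps * 34 ms
= 1000 * 1e6 * 34 / 1000 bits
= 34000000 bits
= 4250000 bytes
= 4150.3906 KB
BDP = 34000000 bits (4250000 bytes)


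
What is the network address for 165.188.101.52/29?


IP:   10100101.10111100.01100101.00110100
Mask: 11111111.11111111.11111111.11111000
AND operation:
Net:  10100101.10111100.01100101.00110000
Network: 165.188.101.48/29


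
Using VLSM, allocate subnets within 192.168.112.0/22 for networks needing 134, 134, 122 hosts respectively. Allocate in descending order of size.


134 hosts -> /24 (254 usable): 192.168.112.0/24
134 hosts -> /24 (254 usable): 192.168.113.0/24
122 hosts -> /25 (126 usable): 192.168.114.0/25
Allocation: 192.168.112.0/24 (134 hosts, 254 usable); 192.168.113.0/24 (134 hosts, 254 usable); 192.168.114.0/25 (122 hosts, 126 usable)


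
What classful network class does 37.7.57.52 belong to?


First octet: 37
Binary: 00100101
0xxxxxxx -> Class A (1-126)
Class A, default mask 255.0.0.0 (/8)


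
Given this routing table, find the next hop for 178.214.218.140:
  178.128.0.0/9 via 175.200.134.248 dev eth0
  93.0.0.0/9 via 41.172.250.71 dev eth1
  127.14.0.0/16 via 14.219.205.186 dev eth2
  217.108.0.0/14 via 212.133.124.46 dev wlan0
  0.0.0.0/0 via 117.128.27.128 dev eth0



Longest prefix match for 178.214.218.140:
  /9 178.128.0.0: MATCH
  /9 93.0.0.0: no
  /16 127.14.0.0: no
  /14 217.108.0.0: no
  /0 0.0.0.0: MATCH
Selected: next-hop 175.200.134.248 via eth0 (matched /9)


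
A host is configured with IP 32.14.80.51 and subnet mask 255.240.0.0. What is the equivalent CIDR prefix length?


Binary: 11111111.11110000.00000000.00000000
Count leading 1s
Prefix: /12


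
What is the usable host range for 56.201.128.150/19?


Network: 56.201.128.0
Broadcast: 56.201.159.255
First usable = network + 1
Last usable = broadcast - 1
Range: 56.201.128.1 to 56.201.159.254


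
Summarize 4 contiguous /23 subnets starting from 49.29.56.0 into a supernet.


Original prefix: /23
Number of subnets: 4 = 2^2
New prefix = 23 - 2 = 21
Supernet: 49.29.56.0/21


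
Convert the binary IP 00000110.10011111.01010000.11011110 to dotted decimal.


00000110 = 6
10011111 = 159
01010000 = 80
11011110 = 222
IP: 6.159.80.222


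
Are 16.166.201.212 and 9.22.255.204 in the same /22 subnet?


Mask: 255.255.252.0
16.166.201.212 AND mask = 16.166.200.0
9.22.255.204 AND mask = 9.22.252.0
No, different subnets (16.166.200.0 vs 9.22.252.0)


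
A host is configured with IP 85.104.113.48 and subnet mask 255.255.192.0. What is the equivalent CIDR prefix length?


Binary: 11111111.11111111.11000000.00000000
Count leading 1s
Prefix: /18


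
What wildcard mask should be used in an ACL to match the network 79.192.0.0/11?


Subnet mask: 255.224.0.0
Wildcard = 255.255.255.255 - subnet mask
255 - 255 = 0
255 - 224 = 31
255 - 0 = 255
255 - 0 = 255
Wildcard: 0.31.255.255


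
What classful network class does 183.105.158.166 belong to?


First octet: 183
Binary: 10110111
10xxxxxx -> Class B (128-191)
Class B, default mask 255.255.0.0 (/16)


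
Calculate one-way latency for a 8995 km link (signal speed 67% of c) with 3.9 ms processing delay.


Speed = 0.67 * 3e5 km/s = 201000 km/s
Propagation delay = 8995 / 201000 = 0.0448 s = 44.7512 ms
Processing delay = 3.9 ms
Total one-way latency = 48.6512 ms


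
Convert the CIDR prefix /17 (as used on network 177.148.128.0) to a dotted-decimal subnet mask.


/17 means 17 network bits, 15 host bits
Binary: 11111111111111111000000000000000
Mask: 255.255.128.0


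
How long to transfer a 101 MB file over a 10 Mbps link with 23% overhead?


Effective throughput = 10 * (1 - 23/100) = 7.7 Mbps
File size in Mb = 101 * 8 = 808 Mb
Time = 808 / 7.7
Time = 104.9351 seconds


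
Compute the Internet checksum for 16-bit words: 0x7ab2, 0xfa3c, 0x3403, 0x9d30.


Sum all words (with carry folding):
+ 0x7ab2 = 0x7ab2
+ 0xfa3c = 0x74ef
+ 0x3403 = 0xa8f2
+ 0x9d30 = 0x4623
One's complement: ~0x4623
Checksum = 0xb9dc


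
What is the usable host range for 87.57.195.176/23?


Network: 87.57.194.0
Broadcast: 87.57.195.255
First usable = network + 1
Last usable = broadcast - 1
Range: 87.57.194.1 to 87.57.195.254


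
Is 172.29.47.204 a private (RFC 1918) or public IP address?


RFC 1918 private ranges:
  10.0.0.0/8 (10.0.0.0 - 10.255.255.255)
  172.16.0.0/12 (172.16.0.0 - 172.31.255.255)
  192.168.0.0/16 (192.168.0.0 - 192.168.255.255)
Private (in 172.16.0.0/12)


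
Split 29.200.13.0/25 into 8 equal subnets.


New prefix = 25 + 3 = 28
Each subnet has 16 addresses
  29.200.13.0/28
  29.200.13.16/28
  29.200.13.32/28
  29.200.13.48/28
  29.200.13.64/28
  29.200.13.80/28
  29.200.13.96/28
  29.200.13.112/28
Subnets: 29.200.13.0/28, 29.200.13.16/28, 29.200.13.32/28, 29.200.13.48/28, 29.200.13.64/28, 29.200.13.80/28, 29.200.13.96/28, 29.200.13.112/28


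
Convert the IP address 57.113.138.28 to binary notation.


57 = 00111001
113 = 01110001
138 = 10001010
28 = 00011100
Binary: 00111001.01110001.10001010.00011100


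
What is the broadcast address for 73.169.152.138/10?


Network: 73.128.0.0/10
Host bits = 22
Set all host bits to 1:
Broadcast: 73.191.255.255


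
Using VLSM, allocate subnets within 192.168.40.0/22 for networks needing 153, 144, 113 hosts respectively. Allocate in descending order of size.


153 hosts -> /24 (254 usable): 192.168.40.0/24
144 hosts -> /24 (254 usable): 192.168.41.0/24
113 hosts -> /25 (126 usable): 192.168.42.0/25
Allocation: 192.168.40.0/24 (153 hosts, 254 usable); 192.168.41.0/24 (144 hosts, 254 usable); 192.168.42.0/25 (113 hosts, 126 usable)


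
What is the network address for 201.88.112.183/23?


IP:   11001001.01011000.01110000.10110111
Mask: 11111111.11111111.11111110.00000000
AND operation:
Net:  11001001.01011000.01110000.00000000
Network: 201.88.112.0/23


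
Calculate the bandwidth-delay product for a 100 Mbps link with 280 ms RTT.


BDP = bandwidth * RTT
= 100 Mbps * 280 ms
= 100 * 1e6 * 280 / 1000 bits
= 28000000 bits
= 3500000 bytes
= 3417.9688 KB
BDP = 28000000 bits (3500000 bytes)


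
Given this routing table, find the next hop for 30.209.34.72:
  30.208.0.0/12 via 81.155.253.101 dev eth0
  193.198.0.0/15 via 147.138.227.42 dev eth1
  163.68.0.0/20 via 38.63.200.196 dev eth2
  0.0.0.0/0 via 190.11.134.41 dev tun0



Longest prefix match for 30.209.34.72:
  /12 30.208.0.0: MATCH
  /15 193.198.0.0: no
  /20 163.68.0.0: no
  /0 0.0.0.0: MATCH
Selected: next-hop 81.155.253.101 via eth0 (matched /12)


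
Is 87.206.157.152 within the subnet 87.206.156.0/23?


Subnet network: 87.206.156.0
Test IP AND mask: 87.206.156.0
Yes, 87.206.157.152 is in 87.206.156.0/23


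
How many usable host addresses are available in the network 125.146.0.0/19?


Host bits = 32 - 19 = 13
Total addresses = 2^13 = 8192
Usable = total - 2 (network and broadcast)
Usable hosts: 8190


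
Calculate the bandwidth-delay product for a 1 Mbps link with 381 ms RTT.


BDP = bandwidth * RTT
= 1 Mbps * 381 ms
= 1 * 1e6 * 381 / 1000 bits
= 381000 bits
= 47625 bytes
= 46.5088 KB
BDP = 381000 bits (47625 bytes)


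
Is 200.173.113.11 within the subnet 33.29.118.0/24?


Subnet network: 33.29.118.0
Test IP AND mask: 200.173.113.0
No, 200.173.113.11 is not in 33.29.118.0/24


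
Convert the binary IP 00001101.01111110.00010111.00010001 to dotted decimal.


00001101 = 13
01111110 = 126
00010111 = 23
00010001 = 17
IP: 13.126.23.17


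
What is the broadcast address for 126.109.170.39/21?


Network: 126.109.168.0/21
Host bits = 11
Set all host bits to 1:
Broadcast: 126.109.175.255


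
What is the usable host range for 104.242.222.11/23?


Network: 104.242.222.0
Broadcast: 104.242.223.255
First usable = network + 1
Last usable = broadcast - 1
Range: 104.242.222.1 to 104.242.223.254


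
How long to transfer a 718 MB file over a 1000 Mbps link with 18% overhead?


Effective throughput = 1000 * (1 - 18/100) = 820.0 Mbps
File size in Mb = 718 * 8 = 5744 Mb
Time = 5744 / 820.0
Time = 7.0049 seconds


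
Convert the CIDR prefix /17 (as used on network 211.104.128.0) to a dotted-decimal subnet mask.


/17 means 17 network bits, 15 host bits
Binary: 11111111111111111000000000000000
Mask: 255.255.128.0


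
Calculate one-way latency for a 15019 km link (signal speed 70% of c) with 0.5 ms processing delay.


Speed = 0.7 * 3e5 km/s = 210000 km/s
Propagation delay = 15019 / 210000 = 0.0715 s = 71.519 ms
Processing delay = 0.5 ms
Total one-way latency = 72.019 ms


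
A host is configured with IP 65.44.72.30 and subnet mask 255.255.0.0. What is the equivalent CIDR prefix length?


Binary: 11111111.11111111.00000000.00000000
Count leading 1s
Prefix: /16


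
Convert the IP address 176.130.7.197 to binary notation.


176 = 10110000
130 = 10000010
7 = 00000111
197 = 11000101
Binary: 10110000.10000010.00000111.11000101


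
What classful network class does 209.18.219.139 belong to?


First octet: 209
Binary: 11010001
110xxxxx -> Class C (192-223)
Class C, default mask 255.255.255.0 (/24)


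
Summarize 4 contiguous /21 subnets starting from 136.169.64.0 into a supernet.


Original prefix: /21
Number of subnets: 4 = 2^2
New prefix = 21 - 2 = 19
Supernet: 136.169.64.0/19


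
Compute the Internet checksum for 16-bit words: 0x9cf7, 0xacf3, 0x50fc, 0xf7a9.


Sum all words (with carry folding):
+ 0x9cf7 = 0x9cf7
+ 0xacf3 = 0x49eb
+ 0x50fc = 0x9ae7
+ 0xf7a9 = 0x9291
One's complement: ~0x9291
Checksum = 0x6d6e


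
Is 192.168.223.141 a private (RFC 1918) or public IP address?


RFC 1918 private ranges:
  10.0.0.0/8 (10.0.0.0 - 10.255.255.255)
  172.16.0.0/12 (172.16.0.0 - 172.31.255.255)
  192.168.0.0/16 (192.168.0.0 - 192.168.255.255)
Private (in 192.168.0.0/16)


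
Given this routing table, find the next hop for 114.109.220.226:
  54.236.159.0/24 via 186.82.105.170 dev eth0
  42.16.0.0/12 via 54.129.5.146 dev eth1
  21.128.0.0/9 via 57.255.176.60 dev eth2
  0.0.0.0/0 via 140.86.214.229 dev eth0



Longest prefix match for 114.109.220.226:
  /24 54.236.159.0: no
  /12 42.16.0.0: no
  /9 21.128.0.0: no
  /0 0.0.0.0: MATCH
Selected: next-hop 140.86.214.229 via eth0 (matched /0)


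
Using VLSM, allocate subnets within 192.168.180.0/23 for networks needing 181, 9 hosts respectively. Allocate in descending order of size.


181 hosts -> /24 (254 usable): 192.168.180.0/24
9 hosts -> /28 (14 usable): 192.168.181.0/28
Allocation: 192.168.180.0/24 (181 hosts, 254 usable); 192.168.181.0/28 (9 hosts, 14 usable)


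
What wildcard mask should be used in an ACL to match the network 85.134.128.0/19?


Subnet mask: 255.255.224.0
Wildcard = 255.255.255.255 - subnet mask
255 - 255 = 0
255 - 255 = 0
255 - 224 = 31
255 - 0 = 255
Wildcard: 0.0.31.255


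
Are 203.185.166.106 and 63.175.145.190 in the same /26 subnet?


Mask: 255.255.255.192
203.185.166.106 AND mask = 203.185.166.64
63.175.145.190 AND mask = 63.175.145.128
No, different subnets (203.185.166.64 vs 63.175.145.128)


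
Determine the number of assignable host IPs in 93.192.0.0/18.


Host bits = 32 - 18 = 14
Total addresses = 2^14 = 16384
Usable = total - 2 (network and broadcast)
Usable hosts: 16382


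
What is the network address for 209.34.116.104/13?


IP:   11010001.00100010.01110100.01101000
Mask: 11111111.11111000.00000000.00000000
AND operation:
Net:  11010001.00100000.00000000.00000000
Network: 209.32.0.0/13


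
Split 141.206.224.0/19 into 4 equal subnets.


New prefix = 19 + 2 = 21
Each subnet has 2048 addresses
  141.206.224.0/21
  141.206.232.0/21
  141.206.240.0/21
  141.206.248.0/21
Subnets: 141.206.224.0/21, 141.206.232.0/21, 141.206.240.0/21, 141.206.248.0/21


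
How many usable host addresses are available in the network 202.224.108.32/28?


Host bits = 32 - 28 = 4
Total addresses = 2^4 = 16
Usable = total - 2 (network and broadcast)
Usable hosts: 14


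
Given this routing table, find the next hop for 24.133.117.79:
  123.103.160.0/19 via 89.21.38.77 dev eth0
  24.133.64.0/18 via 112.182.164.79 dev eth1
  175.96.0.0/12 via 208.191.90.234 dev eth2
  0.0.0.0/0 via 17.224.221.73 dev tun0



Longest prefix match for 24.133.117.79:
  /19 123.103.160.0: no
  /18 24.133.64.0: MATCH
  /12 175.96.0.0: no
  /0 0.0.0.0: MATCH
Selected: next-hop 112.182.164.79 via eth1 (matched /18)


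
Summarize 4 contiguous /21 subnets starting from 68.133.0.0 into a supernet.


Original prefix: /21
Number of subnets: 4 = 2^2
New prefix = 21 - 2 = 19
Supernet: 68.133.0.0/19


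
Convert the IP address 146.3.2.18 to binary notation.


146 = 10010010
3 = 00000011
2 = 00000010
18 = 00010010
Binary: 10010010.00000011.00000010.00010010
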